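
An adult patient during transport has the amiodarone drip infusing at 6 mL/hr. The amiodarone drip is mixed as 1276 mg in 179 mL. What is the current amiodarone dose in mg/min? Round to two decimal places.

Concentration = 1276 mg ÷ 179 mL = 7.128492 mg/mL
Drug rate = 6 mL/hr × 7.128492 mg/mL = 42.77095 mg/hr
42.77095 mg/hr ÷ 60 min/hr = 0.7128492 mg/min

0.71 mg/min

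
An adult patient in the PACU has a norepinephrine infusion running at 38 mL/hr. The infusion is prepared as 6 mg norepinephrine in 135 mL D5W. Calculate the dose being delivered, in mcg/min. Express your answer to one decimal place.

Concentration = 6 mg ÷ 135 mL = 0.04444444 mg/mL = 44.44444 mcg/mL
Drug rate = 38 mL/hr × 44.44444 mcg/mL = 1688.889 mcg/hr
1688.889 mcg/hr ÷ 60 min/hr = 28.14815 mcg/min

28.1 mcg/min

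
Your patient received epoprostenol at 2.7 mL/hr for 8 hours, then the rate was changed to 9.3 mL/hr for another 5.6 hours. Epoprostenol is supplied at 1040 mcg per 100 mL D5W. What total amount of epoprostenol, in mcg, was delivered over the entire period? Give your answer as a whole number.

Concentration = 1040 mcg ÷ 100 mL = 10.4 mcg/mL
Stage 1: 2.7 mL/hr × 8 hr = 21.6 mL → 21.6 mL × 10.4 mcg/mL = 224.64 mcg
Stage 2: 9.3 mL/hr × 5.6 hr = 52.08 mL → 52.08 mL × 10.4 mcg/mL = 541.632 mcg
Total = 224.64 + 541.632 = 766.272 mcg

766 mcg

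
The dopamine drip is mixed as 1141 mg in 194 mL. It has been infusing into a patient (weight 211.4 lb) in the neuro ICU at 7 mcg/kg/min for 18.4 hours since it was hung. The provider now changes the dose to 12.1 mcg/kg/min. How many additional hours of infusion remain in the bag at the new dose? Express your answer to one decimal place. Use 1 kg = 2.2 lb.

5.7 hours

Initial rate:
Weight = 211.4 lb ÷ 2.2 lb/kg = 96.09091 kg
Dose = 7 mcg/kg/min × 96.09091 kg = 672.6364 mcg/min
672.6364 mcg/min × 60 min/hr = 40358.18 mcg/hr
Concentration = 1141 mg ÷ 194 mL = 5.881443 mg/mL = 5881.443 mcg/mL
Rate = 40358.18 mcg/hr ÷ 5881.443 mcg/mL = 6.861952 mL/hr
Volume infused so far = 6.861952 mL/hr × 18.4 hr = 126.2599 mL
Volume remaining = 194 − 126.2599 = 67.74008 mL
New rate:
Dose = 12.1 mcg/kg/min × 96.09091 kg = 1162.7 mcg/min
1162.7 mcg/min × 60 min/hr = 69762 mcg/hr
Rate = 69762 mcg/hr ÷ 5881.443 mcg/mL = 11.86137 mL/hr
Time remaining = 67.74008 mL ÷ 11.86137 mL/hr = 5.710981 hr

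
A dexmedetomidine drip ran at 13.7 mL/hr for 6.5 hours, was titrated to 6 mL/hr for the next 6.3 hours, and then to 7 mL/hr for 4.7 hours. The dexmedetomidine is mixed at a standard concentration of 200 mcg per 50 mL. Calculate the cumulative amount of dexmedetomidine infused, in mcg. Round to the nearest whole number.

Concentration = 200 mcg ÷ 50 mL = 4 mcg/mL
Stage 1: 13.7 mL/hr × 6.5 hr = 89.05 mL → 89.05 mL × 4 mcg/mL = 356.2 mcg
Stage 2: 6 mL/hr × 6.3 hr = 37.8 mL → 37.8 mL × 4 mcg/mL = 151.2 mcg
Stage 3: 7 mL/hr × 4.7 hr = 32.9 mL → 32.9 mL × 4 mcg/mL = 131.6 mcg
Total = 356.2 + 151.2 + 131.6 = 639 mcg

639 mcg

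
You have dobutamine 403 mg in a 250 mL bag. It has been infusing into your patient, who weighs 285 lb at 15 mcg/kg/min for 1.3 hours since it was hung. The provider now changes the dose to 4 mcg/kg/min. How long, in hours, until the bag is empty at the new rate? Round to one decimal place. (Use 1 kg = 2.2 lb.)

Initial rate:
Weight = 285 lb ÷ 2.2 lb/kg = 129.5455 kg
Dose = 15 mcg/kg/min × 129.5455 kg = 1943.182 mcg/min
1943.182 mcg/min × 60 min/hr = 116590.9 mcg/hr
Concentration = 403 mg ÷ 250 mL = 1.612 mg/mL = 1612 mcg/mL
Rate = 116590.9 mcg/hr ÷ 1612 mcg/mL = 72.32687 mL/hr
Volume infused so far = 72.32687 mL/hr × 1.3 hr = 94.02493 mL
Volume remaining = 250 − 94.02493 = 155.9751 mL
New rate:
Dose = 4 mcg/kg/min × 129.5455 kg = 518.1818 mcg/min
518.1818 mcg/min × 60 min/hr = 31090.91 mcg/hr
Rate = 31090.91 mcg/hr ÷ 1612 mcg/mL = 19.28716 mL/hr
Time remaining = 155.9751 mL ÷ 19.28716 mL/hr = 8.086988 hr

8.1 hours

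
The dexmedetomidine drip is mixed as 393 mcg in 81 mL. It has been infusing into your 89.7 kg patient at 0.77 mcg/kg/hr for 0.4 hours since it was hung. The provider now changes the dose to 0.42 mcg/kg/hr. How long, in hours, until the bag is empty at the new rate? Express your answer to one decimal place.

Initial rate:
Dose = 0.77 mcg/kg/hr × 89.7 kg = 69.069 mcg/hr
Concentration = 393 mcg ÷ 81 mL = 4.851852 mcg/mL
Rate = 69.069 mcg/hr ÷ 4.851852 mcg/mL = 14.2356 mL/hr
Volume infused so far = 14.2356 mL/hr × 0.4 hr = 5.694238 mL
Volume remaining = 81 − 5.694238 = 75.30576 mL
New rate:
Dose = 0.42 mcg/kg/hr × 89.7 kg = 37.674 mcg/hr
Rate = 37.674 mcg/hr ÷ 4.851852 mcg/mL = 7.76487 mL/hr
Time remaining = 75.30576 mL ÷ 7.76487 mL/hr = 9.698264 hr

9.7 hours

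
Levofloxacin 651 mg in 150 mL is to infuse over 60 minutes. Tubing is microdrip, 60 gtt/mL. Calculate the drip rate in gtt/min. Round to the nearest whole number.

150 gtt/min

150 mL ÷ (60 min) = 2.5 mL/min
2.5 mL/min × 60 gtt/mL = 150 gtt/min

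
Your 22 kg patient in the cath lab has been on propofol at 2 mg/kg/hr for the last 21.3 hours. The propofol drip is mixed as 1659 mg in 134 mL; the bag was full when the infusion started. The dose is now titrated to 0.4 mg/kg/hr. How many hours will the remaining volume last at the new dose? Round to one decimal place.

82.0 hours

Initial rate:
Dose = 2 mg/kg/hr × 22 kg = 44 mg/hr
Concentration = 1659 mg ÷ 134 mL = 12.3806 mg/mL
Rate = 44 mg/hr ÷ 12.3806 mg/mL = 3.553948 mL/hr
Volume infused so far = 3.553948 mL/hr × 21.3 hr = 75.6991 mL
Volume remaining = 134 − 75.6991 = 58.3009 mL
New rate:
Dose = 0.4 mg/kg/hr × 22 kg = 8.8 mg/hr
Rate = 8.8 mg/hr ÷ 12.3806 mg/mL = 0.7107896 mL/hr
Time remaining = 58.3009 mL ÷ 0.7107896 mL/hr = 82.02273 hr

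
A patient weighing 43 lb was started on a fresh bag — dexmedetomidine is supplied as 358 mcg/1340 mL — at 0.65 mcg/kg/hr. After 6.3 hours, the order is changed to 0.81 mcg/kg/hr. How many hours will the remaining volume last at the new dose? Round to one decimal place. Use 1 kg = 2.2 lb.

17.6 hours

Initial rate:
Weight = 43 lb ÷ 2.2 lb/kg = 19.54545 kg
Dose = 0.65 mcg/kg/hr × 19.54545 kg = 12.70455 mcg/hr
Concentration = 358 mcg ÷ 1340 mL = 0.2671642 mcg/mL
Rate = 12.70455 mcg/hr ÷ 0.2671642 mcg/mL = 47.55333 mL/hr
Volume infused so far = 47.55333 mL/hr × 6.3 hr = 299.586 mL
Volume remaining = 1340 − 299.586 = 1040.414 mL
New rate:
Dose = 0.81 mcg/kg/hr × 19.54545 kg = 15.83182 mcg/hr
Rate = 15.83182 mcg/hr ÷ 0.2671642 mcg/mL = 59.25876 mL/hr
Time remaining = 1040.414 mL ÷ 59.25876 mL/hr = 17.55713 hr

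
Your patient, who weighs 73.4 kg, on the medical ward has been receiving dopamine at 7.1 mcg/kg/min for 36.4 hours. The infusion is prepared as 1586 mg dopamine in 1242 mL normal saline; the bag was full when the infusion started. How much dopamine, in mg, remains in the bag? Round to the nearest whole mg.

Dose = 7.1 mcg/kg/min × 73.4 kg = 521.14 mcg/min
521.14 mcg/min × 60 min/hr = 31268.4 mcg/hr
Concentration = 1586 mg ÷ 1242 mL = 1.276973 mg/mL = 1276.973 mcg/mL
Rate = 31268.4 mcg/hr ÷ 1276.973 mcg/mL = 24.48635 mL/hr
Volume infused = 24.48635 mL/hr × 36.4 hr = 891.3032 mL
Volume remaining = 1242 − 891.3032 = 350.6968 mL
Drug remaining = 350.6968 mL × 1276.973 mcg/mL = 447830.2 mcg = 447.8302 mg

448 mg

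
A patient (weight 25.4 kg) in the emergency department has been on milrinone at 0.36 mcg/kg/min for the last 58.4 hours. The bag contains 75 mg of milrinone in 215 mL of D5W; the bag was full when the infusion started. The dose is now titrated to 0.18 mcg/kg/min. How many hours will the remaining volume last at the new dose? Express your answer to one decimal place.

156.6 hours

Initial rate:
Dose = 0.36 mcg/kg/min × 25.4 kg = 9.144 mcg/min
9.144 mcg/min × 60 min/hr = 548.64 mcg/hr
Concentration = 75 mg ÷ 215 mL = 0.3488372 mg/mL = 348.8372 mcg/mL
Rate = 548.64 mcg/hr ÷ 348.8372 mcg/mL = 1.572768 mL/hr
Volume infused so far = 1.572768 mL/hr × 58.4 hr = 91.84965 mL
Volume remaining = 215 − 91.84965 = 123.1503 mL
New rate:
Dose = 0.18 mcg/kg/min × 25.4 kg = 4.572 mcg/min
4.572 mcg/min × 60 min/hr = 274.32 mcg/hr
Rate = 274.32 mcg/hr ÷ 348.8372 mcg/mL = 0.786384 mL/hr
Time remaining = 123.1503 mL ÷ 0.786384 mL/hr = 156.6033 hr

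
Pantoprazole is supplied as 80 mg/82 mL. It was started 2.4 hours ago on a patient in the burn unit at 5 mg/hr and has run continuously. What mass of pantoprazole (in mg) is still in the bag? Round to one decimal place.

68.0 mg

Concentration = 80 mg ÷ 82 mL = 0.9756098 mg/mL
Rate = 5 mg/hr ÷ 0.9756098 mg/mL = 5.125 mL/hr
Volume infused = 5.125 mL/hr × 2.4 hr = 12.3 mL
Volume remaining = 82 − 12.3 = 69.7 mL
Drug remaining = 69.7 mL × 0.9756098 mg/mL = 68 mg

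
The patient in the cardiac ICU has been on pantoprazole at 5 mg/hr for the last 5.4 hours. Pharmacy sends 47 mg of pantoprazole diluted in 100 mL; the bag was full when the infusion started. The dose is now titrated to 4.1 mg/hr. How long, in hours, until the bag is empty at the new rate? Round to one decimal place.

Initial rate:
Concentration = 47 mg ÷ 100 mL = 0.47 mg/mL
Rate = 5 mg/hr ÷ 0.47 mg/mL = 10.6383 mL/hr
Volume infused so far = 10.6383 mL/hr × 5.4 hr = 57.44681 mL
Volume remaining = 100 − 57.44681 = 42.55319 mL
New rate:
Rate = 4.1 mg/hr ÷ 0.47 mg/mL = 8.723404 mL/hr
Time remaining = 42.55319 mL ÷ 8.723404 mL/hr = 4.878049 hr

4.9 hours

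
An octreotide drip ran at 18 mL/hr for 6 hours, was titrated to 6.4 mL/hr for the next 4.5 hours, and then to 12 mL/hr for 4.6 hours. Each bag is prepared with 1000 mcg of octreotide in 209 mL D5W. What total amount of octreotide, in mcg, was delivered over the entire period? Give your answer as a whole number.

919 mcg

Concentration = 1000 mcg ÷ 209 mL = 4.784689 mcg/mL
Stage 1: 18 mL/hr × 6 hr = 108 mL → 108 mL × 4.784689 mcg/mL = 516.7464 mcg
Stage 2: 6.4 mL/hr × 4.5 hr = 28.8 mL → 28.8 mL × 4.784689 mcg/mL = 137.799 mcg
Stage 3: 12 mL/hr × 4.6 hr = 55.2 mL → 55.2 mL × 4.784689 mcg/mL = 264.1148 mcg
Total = 516.7464 + 137.799 + 264.1148 = 918.6603 mcg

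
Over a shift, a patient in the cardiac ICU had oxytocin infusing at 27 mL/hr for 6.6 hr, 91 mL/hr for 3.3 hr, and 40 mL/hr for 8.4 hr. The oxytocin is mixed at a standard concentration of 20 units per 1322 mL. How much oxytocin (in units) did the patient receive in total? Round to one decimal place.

12.3 units

Concentration = 20 units ÷ 1322 mL = 0.01512859 units/mL
Stage 1: 27 mL/hr × 6.6 hr = 178.2 mL → 178.2 mL × 0.01512859 units/mL = 2.695915 units
Stage 2: 91 mL/hr × 3.3 hr = 300.3 mL → 300.3 mL × 0.01512859 units/mL = 4.543116 units
Stage 3: 40 mL/hr × 8.4 hr = 336 mL → 336 mL × 0.01512859 units/mL = 5.083207 units
Total = 2.695915 + 4.543116 + 5.083207 = 12.32224 units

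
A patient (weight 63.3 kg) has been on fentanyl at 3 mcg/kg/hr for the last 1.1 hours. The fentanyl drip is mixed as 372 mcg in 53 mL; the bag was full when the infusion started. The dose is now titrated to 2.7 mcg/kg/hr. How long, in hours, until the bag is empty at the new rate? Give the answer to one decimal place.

1.0 hours

Initial rate:
Dose = 3 mcg/kg/hr × 63.3 kg = 189.9 mcg/hr
Concentration = 372 mcg ÷ 53 mL = 7.018868 mcg/mL
Rate = 189.9 mcg/hr ÷ 7.018868 mcg/mL = 27.05565 mL/hr
Volume infused so far = 27.05565 mL/hr × 1.1 hr = 29.76121 mL
Volume remaining = 53 − 29.76121 = 23.23879 mL
New rate:
Dose = 2.7 mcg/kg/hr × 63.3 kg = 170.91 mcg/hr
Rate = 170.91 mcg/hr ÷ 7.018868 mcg/mL = 24.35008 mL/hr
Time remaining = 23.23879 mL ÷ 24.35008 mL/hr = 0.9543619 hr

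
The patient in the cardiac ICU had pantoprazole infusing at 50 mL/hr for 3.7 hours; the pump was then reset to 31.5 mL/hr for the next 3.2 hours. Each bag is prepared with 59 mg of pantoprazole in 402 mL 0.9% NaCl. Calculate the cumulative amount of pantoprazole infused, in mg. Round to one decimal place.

Concentration = 59 mg ÷ 402 mL = 0.1467662 mg/mL
Stage 1: 50 mL/hr × 3.7 hr = 185 mL → 185 mL × 0.1467662 mg/mL = 27.15174 mg
Stage 2: 31.5 mL/hr × 3.2 hr = 100.8 mL → 100.8 mL × 0.1467662 mg/mL = 14.79403 mg
Total = 27.15174 + 14.79403 = 41.94577 mg

41.9 mg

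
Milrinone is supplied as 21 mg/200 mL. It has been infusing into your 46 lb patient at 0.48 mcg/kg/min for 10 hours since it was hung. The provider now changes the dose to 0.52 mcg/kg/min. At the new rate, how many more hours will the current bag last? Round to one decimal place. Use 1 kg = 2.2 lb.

Initial rate:
Weight = 46 lb ÷ 2.2 lb/kg = 20.90909 kg
Dose = 0.48 mcg/kg/min × 20.90909 kg = 10.03636 mcg/min
10.03636 mcg/min × 60 min/hr = 602.1818 mcg/hr
Concentration = 21 mg ÷ 200 mL = 0.105 mg/mL = 105 mcg/mL
Rate = 602.1818 mcg/hr ÷ 105 mcg/mL = 5.735065 mL/hr
Volume infused so far = 5.735065 mL/hr × 10 hr = 57.35065 mL
Volume remaining = 200 − 57.35065 = 142.6494 mL
New rate:
Dose = 0.52 mcg/kg/min × 20.90909 kg = 10.87273 mcg/min
10.87273 mcg/min × 60 min/hr = 652.3636 mcg/hr
Rate = 652.3636 mcg/hr ÷ 105 mcg/mL = 6.212987 mL/hr
Time remaining = 142.6494 mL ÷ 6.212987 mL/hr = 22.95987 hr

23.0 hours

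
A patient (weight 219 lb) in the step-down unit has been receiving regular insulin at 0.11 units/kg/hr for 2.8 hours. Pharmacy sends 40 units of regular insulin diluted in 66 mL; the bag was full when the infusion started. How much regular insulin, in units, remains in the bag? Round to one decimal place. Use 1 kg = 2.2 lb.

9.3 units

Weight = 219 lb ÷ 2.2 lb/kg = 99.54545 kg
Dose = 0.11 units/kg/hr × 99.54545 kg = 10.95 units/hr
Concentration = 40 units ÷ 66 mL = 0.6060606 units/mL
Rate = 10.95 units/hr ÷ 0.6060606 units/mL = 18.0675 mL/hr
Volume infused = 18.0675 mL/hr × 2.8 hr = 50.589 mL
Volume remaining = 66 − 50.589 = 15.411 mL
Drug remaining = 15.411 mL × 0.6060606 units/mL = 9.34 units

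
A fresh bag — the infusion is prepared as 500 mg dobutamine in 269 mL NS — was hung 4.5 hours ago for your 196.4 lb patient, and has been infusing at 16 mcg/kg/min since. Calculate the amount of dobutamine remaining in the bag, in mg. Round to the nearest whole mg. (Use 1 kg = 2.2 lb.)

114 mg

Weight = 196.4 lb ÷ 2.2 lb/kg = 89.27273 kg
Dose = 16 mcg/kg/min × 89.27273 kg = 1428.364 mcg/min
1428.364 mcg/min × 60 min/hr = 85701.82 mcg/hr
Concentration = 500 mg ÷ 269 mL = 1.858736 mg/mL = 1858.736 mcg/mL
Rate = 85701.82 mcg/hr ÷ 1858.736 mcg/mL = 46.10758 mL/hr
Volume infused = 46.10758 mL/hr × 4.5 hr = 207.4841 mL
Volume remaining = 269 − 207.4841 = 61.5159 mL
Drug remaining = 61.5159 mL × 1858.736 mcg/mL = 114341.8 mcg = 114.3418 mg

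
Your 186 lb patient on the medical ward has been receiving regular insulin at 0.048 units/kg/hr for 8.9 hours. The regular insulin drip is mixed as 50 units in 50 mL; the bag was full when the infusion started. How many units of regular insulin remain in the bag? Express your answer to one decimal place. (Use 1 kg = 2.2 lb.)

Weight = 186 lb ÷ 2.2 lb/kg = 84.54545 kg
Dose = 0.048 units/kg/hr × 84.54545 kg = 4.058182 units/hr
Concentration = 50 units ÷ 50 mL = 1 units/mL
Rate = 4.058182 units/hr ÷ 1 units/mL = 4.058182 mL/hr
Volume infused = 4.058182 mL/hr × 8.9 hr = 36.11782 mL
Volume remaining = 50 − 36.11782 = 13.88218 mL
Drug remaining = 13.88218 mL × 1 units/mL = 13.88218 units

13.9 units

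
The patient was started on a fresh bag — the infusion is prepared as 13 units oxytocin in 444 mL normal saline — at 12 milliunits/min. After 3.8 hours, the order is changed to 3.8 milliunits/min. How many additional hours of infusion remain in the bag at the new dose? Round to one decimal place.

Initial rate:
12 milliunits/min × 60 min/hr = 720 milliunits/hr
Concentration = 13 units ÷ 444 mL = 0.02927928 units/mL = 29.27928 milliunits/mL
Rate = 720 milliunits/hr ÷ 29.27928 milliunits/mL = 24.59077 mL/hr
Volume infused so far = 24.59077 mL/hr × 3.8 hr = 93.44492 mL
Volume remaining = 444 − 93.44492 = 350.5551 mL
New rate:
3.8 milliunits/min × 60 min/hr = 228 milliunits/hr
Rate = 228 milliunits/hr ÷ 29.27928 milliunits/mL = 7.787077 mL/hr
Time remaining = 350.5551 mL ÷ 7.787077 mL/hr = 45.01754 hr

45.0 hours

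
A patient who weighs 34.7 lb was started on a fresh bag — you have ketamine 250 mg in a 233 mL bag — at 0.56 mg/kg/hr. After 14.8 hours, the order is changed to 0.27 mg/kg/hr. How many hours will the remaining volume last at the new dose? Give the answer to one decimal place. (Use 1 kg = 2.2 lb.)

28.0 hours

Initial rate:
Weight = 34.7 lb ÷ 2.2 lb/kg = 15.77273 kg
Dose = 0.56 mg/kg/hr × 15.77273 kg = 8.832727 mg/hr
Concentration = 250 mg ÷ 233 mL = 1.072961 mg/mL
Rate = 8.832727 mg/hr ÷ 1.072961 mg/mL = 8.232102 mL/hr
Volume infused so far = 8.232102 mL/hr × 14.8 hr = 121.8351 mL
Volume remaining = 233 − 121.8351 = 111.1649 mL
New rate:
Dose = 0.27 mg/kg/hr × 15.77273 kg = 4.258636 mg/hr
Rate = 4.258636 mg/hr ÷ 1.072961 mg/mL = 3.969049 mL/hr
Time remaining = 111.1649 mL ÷ 3.969049 mL/hr = 28.00794 hr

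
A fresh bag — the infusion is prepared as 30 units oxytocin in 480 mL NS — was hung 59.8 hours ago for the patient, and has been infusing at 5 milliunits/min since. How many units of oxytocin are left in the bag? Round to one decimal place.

12.1 units

5 milliunits/min × 60 min/hr = 300 milliunits/hr
Concentration = 30 units ÷ 480 mL = 0.0625 units/mL = 62.5 milliunits/mL
Rate = 300 milliunits/hr ÷ 62.5 milliunits/mL = 4.8 mL/hr
Volume infused = 4.8 mL/hr × 59.8 hr = 287.04 mL
Volume remaining = 480 − 287.04 = 192.96 mL
Drug remaining = 192.96 mL × 62.5 milliunits/mL = 12060 milliunits = 12.06 units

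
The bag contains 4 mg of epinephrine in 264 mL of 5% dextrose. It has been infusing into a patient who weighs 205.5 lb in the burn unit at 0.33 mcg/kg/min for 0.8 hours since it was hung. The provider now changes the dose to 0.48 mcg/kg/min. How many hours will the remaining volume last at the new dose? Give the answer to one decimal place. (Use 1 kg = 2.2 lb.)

Initial rate:
Weight = 205.5 lb ÷ 2.2 lb/kg = 93.40909 kg
Dose = 0.33 mcg/kg/min × 93.40909 kg = 30.825 mcg/min
30.825 mcg/min × 60 min/hr = 1849.5 mcg/hr
Concentration = 4 mg ÷ 264 mL = 0.01515152 mg/mL = 15.15152 mcg/mL
Rate = 1849.5 mcg/hr ÷ 15.15152 mcg/mL = 122.067 mL/hr
Volume infused so far = 122.067 mL/hr × 0.8 hr = 97.6536 mL
Volume remaining = 264 − 97.6536 = 166.3464 mL
New rate:
Dose = 0.48 mcg/kg/min × 93.40909 kg = 44.83636 mcg/min
44.83636 mcg/min × 60 min/hr = 2690.182 mcg/hr
Rate = 2690.182 mcg/hr ÷ 15.15152 mcg/mL = 177.552 mL/hr
Time remaining = 166.3464 mL ÷ 177.552 mL/hr = 0.9368883 hr

0.9 hours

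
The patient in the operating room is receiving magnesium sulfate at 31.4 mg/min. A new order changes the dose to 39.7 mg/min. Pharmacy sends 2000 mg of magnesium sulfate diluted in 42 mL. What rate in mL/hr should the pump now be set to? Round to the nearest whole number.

39.7 mg/min × 60 min/hr = 2382 mg/hr
Concentration = 2000 mg ÷ 42 mL = 47.61905 mg/mL
Rate = 2382 mg/hr ÷ 47.61905 mg/mL = 50.022 mL/hr

50 mL/hr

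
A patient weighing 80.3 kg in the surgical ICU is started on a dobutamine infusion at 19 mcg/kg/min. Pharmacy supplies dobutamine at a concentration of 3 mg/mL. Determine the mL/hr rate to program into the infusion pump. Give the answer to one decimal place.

Dose = 19 mcg/kg/min × 80.3 kg = 1525.7 mcg/min
1525.7 mcg/min × 60 min/hr = 91542 mcg/hr
Concentration = 3 mg/mL = 3000 mcg/mL
Rate = 91542 mcg/hr ÷ 3000 mcg/mL = 30.514 mL/hr

30.5 mL/hr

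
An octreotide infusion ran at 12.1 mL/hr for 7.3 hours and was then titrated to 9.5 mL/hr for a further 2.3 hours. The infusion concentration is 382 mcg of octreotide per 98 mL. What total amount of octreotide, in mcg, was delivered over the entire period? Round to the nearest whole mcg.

Concentration = 382 mcg ÷ 98 mL = 3.897959 mcg/mL
Stage 1: 12.1 mL/hr × 7.3 hr = 88.33 mL → 88.33 mL × 3.897959 mcg/mL = 344.3067 mcg
Stage 2: 9.5 mL/hr × 2.3 hr = 21.85 mL → 21.85 mL × 3.897959 mcg/mL = 85.17041 mcg
Total = 344.3067 + 85.17041 = 429.4771 mcg

429 mcg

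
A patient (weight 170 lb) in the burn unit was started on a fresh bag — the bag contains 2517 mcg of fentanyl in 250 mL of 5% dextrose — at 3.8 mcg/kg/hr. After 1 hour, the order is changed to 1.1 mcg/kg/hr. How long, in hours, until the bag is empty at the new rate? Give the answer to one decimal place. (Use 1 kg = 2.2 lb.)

Initial rate:
Weight = 170 lb ÷ 2.2 lb/kg = 77.27273 kg
Dose = 3.8 mcg/kg/hr × 77.27273 kg = 293.6364 mcg/hr
Concentration = 2517 mcg ÷ 250 mL = 10.068 mcg/mL
Rate = 293.6364 mcg/hr ÷ 10.068 mcg/mL = 29.16531 mL/hr
Volume infused so far = 29.16531 mL/hr × 1 hr = 29.16531 mL
Volume remaining = 250 − 29.16531 = 220.8347 mL
New rate:
Dose = 1.1 mcg/kg/hr × 77.27273 kg = 85 mcg/hr
Rate = 85 mcg/hr ÷ 10.068 mcg/mL = 8.44259 mL/hr
Time remaining = 220.8347 mL ÷ 8.44259 mL/hr = 26.15722 hr

26.2 hours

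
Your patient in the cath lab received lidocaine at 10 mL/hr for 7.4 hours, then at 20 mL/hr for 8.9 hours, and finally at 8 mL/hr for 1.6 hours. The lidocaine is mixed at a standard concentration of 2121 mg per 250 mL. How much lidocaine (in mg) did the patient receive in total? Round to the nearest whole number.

Concentration = 2121 mg ÷ 250 mL = 8.484 mg/mL
Stage 1: 10 mL/hr × 7.4 hr = 74 mL → 74 mL × 8.484 mg/mL = 627.816 mg
Stage 2: 20 mL/hr × 8.9 hr = 178 mL → 178 mL × 8.484 mg/mL = 1510.152 mg
Stage 3: 8 mL/hr × 1.6 hr = 12.8 mL → 12.8 mL × 8.484 mg/mL = 108.5952 mg
Total = 627.816 + 1510.152 + 108.5952 = 2246.563 mg

2247 mg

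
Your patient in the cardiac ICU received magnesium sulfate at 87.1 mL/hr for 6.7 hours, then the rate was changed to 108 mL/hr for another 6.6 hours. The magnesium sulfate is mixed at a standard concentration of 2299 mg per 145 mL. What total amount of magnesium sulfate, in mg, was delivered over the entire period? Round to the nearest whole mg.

Concentration = 2299 mg ÷ 145 mL = 15.85517 mg/mL
Stage 1: 87.1 mL/hr × 6.7 hr = 583.57 mL → 583.57 mL × 15.85517 mg/mL = 9252.603 mg
Stage 2: 108 mL/hr × 6.6 hr = 712.8 mL → 712.8 mL × 15.85517 mg/mL = 11301.57 mg
Total = 9252.603 + 11301.57 = 20554.17 mg

20554 mg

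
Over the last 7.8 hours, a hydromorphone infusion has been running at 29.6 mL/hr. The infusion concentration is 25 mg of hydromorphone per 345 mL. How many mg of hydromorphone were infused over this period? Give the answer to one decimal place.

16.7 mg

Concentration = 25 mg ÷ 345 mL = 0.07246377 mg/mL
Drug rate = 29.6 mL/hr × 0.07246377 mg/mL = 2.144928 mg/hr
Total = 2.144928 mg/hr × 7.8 hr = 16.73043 mg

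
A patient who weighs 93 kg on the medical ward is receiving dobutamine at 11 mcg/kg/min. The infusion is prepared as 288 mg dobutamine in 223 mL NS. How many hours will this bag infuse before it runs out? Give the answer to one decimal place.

Dose = 11 mcg/kg/min × 93 kg = 1023 mcg/min
1023 mcg/min × 60 min/hr = 61380 mcg/hr
Concentration = 288 mg ÷ 223 mL = 1.29148 mg/mL = 1291.48 mcg/mL
Rate = 61380 mcg/hr ÷ 1291.48 mcg/mL = 47.52688 mL/hr
Duration = 223 mL ÷ 47.52688 mL/hr = 4.692082 hr

4.7 hours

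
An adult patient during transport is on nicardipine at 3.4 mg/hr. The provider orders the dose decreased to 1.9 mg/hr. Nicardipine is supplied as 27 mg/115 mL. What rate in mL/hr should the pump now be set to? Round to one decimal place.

8.1 mL/hr

Concentration = 27 mg ÷ 115 mL = 0.2347826 mg/mL
Rate = 1.9 mg/hr ÷ 0.2347826 mg/mL = 8.092593 mL/hr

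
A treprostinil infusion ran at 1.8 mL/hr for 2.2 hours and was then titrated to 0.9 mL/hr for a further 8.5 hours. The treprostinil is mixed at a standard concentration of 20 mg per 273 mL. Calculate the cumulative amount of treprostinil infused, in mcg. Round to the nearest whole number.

Concentration = 20 mg ÷ 273 mL = 0.07326007 mg/mL
Stage 1: 1.8 mL/hr × 2.2 hr = 3.96 mL → 3.96 mL × 0.07326007 mg/mL = 0.2901099 mg
Stage 2: 0.9 mL/hr × 8.5 hr = 7.65 mL → 7.65 mL × 0.07326007 mg/mL = 0.5604396 mg
Total = 0.2901099 + 0.5604396 = 0.8505495 mg = 850.5495 mcg

851 mcg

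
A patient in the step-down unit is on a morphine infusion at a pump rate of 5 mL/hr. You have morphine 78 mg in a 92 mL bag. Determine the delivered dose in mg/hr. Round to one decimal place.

Concentration = 78 mg ÷ 92 mL = 0.8478261 mg/mL
Drug rate = 5 mL/hr × 0.8478261 mg/mL = 4.23913 mg/hr

4.2 mg/hr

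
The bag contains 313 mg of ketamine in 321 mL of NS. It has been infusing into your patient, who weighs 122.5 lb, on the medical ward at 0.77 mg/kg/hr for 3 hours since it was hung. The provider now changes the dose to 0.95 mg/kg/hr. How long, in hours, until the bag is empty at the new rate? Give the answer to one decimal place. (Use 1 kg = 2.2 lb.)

3.5 hours

Initial rate:
Weight = 122.5 lb ÷ 2.2 lb/kg = 55.68182 kg
Dose = 0.77 mg/kg/hr × 55.68182 kg = 42.875 mg/hr
Concentration = 313 mg ÷ 321 mL = 0.9750779 mg/mL
Rate = 42.875 mg/hr ÷ 0.9750779 mg/mL = 43.97085 mL/hr
Volume infused so far = 43.97085 mL/hr × 3 hr = 131.9125 mL
Volume remaining = 321 − 131.9125 = 189.0875 mL
New rate:
Dose = 0.95 mg/kg/hr × 55.68182 kg = 52.89773 mg/hr
Rate = 52.89773 mg/hr ÷ 0.9750779 mg/mL = 54.24975 mL/hr
Time remaining = 189.0875 mL ÷ 54.24975 mL/hr = 3.485499 hr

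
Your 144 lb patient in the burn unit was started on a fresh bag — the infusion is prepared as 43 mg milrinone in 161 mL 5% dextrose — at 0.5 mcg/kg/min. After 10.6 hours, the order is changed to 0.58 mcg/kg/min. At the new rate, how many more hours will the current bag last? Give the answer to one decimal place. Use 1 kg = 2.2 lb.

9.7 hours

Initial rate:
Weight = 144 lb ÷ 2.2 lb/kg = 65.45455 kg
Dose = 0.5 mcg/kg/min × 65.45455 kg = 32.72727 mcg/min
32.72727 mcg/min × 60 min/hr = 1963.636 mcg/hr
Concentration = 43 mg ÷ 161 mL = 0.2670807 mg/mL = 267.0807 mcg/mL
Rate = 1963.636 mcg/hr ÷ 267.0807 mcg/mL = 7.35222 mL/hr
Volume infused so far = 7.35222 mL/hr × 10.6 hr = 77.93353 mL
Volume remaining = 161 − 77.93353 = 83.06647 mL
New rate:
Dose = 0.58 mcg/kg/min × 65.45455 kg = 37.96364 mcg/min
37.96364 mcg/min × 60 min/hr = 2277.818 mcg/hr
Rate = 2277.818 mcg/hr ÷ 267.0807 mcg/mL = 8.528575 mL/hr
Time remaining = 83.06647 mL ÷ 8.528575 mL/hr = 9.739783 hr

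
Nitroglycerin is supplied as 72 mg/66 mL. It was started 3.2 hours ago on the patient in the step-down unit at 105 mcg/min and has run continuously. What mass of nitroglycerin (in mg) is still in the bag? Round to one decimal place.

105 mcg/min × 60 min/hr = 6300 mcg/hr
Concentration = 72 mg ÷ 66 mL = 1.090909 mg/mL = 1090.909 mcg/mL
Rate = 6300 mcg/hr ÷ 1090.909 mcg/mL = 5.775 mL/hr
Volume infused = 5.775 mL/hr × 3.2 hr = 18.48 mL
Volume remaining = 66 − 18.48 = 47.52 mL
Drug remaining = 47.52 mL × 1090.909 mcg/mL = 51840 mcg = 51.84 mg

51.8 mg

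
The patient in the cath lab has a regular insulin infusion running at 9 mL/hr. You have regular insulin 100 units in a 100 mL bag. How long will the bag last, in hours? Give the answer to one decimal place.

11.1 hours

Duration = 100 mL ÷ 9 mL/hr = 11.11111 hr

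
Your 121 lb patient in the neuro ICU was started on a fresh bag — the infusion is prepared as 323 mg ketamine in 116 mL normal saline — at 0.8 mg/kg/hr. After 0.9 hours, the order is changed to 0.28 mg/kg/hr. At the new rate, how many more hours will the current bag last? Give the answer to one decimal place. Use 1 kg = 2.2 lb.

Initial rate:
Weight = 121 lb ÷ 2.2 lb/kg = 55 kg
Dose = 0.8 mg/kg/hr × 55 kg = 44 mg/hr
Concentration = 323 mg ÷ 116 mL = 2.784483 mg/mL
Rate = 44 mg/hr ÷ 2.784483 mg/mL = 15.80186 mL/hr
Volume infused so far = 15.80186 mL/hr × 0.9 hr = 14.22167 mL
Volume remaining = 116 − 14.22167 = 101.7783 mL
New rate:
Dose = 0.28 mg/kg/hr × 55 kg = 15.4 mg/hr
Rate = 15.4 mg/hr ÷ 2.784483 mg/mL = 5.53065 mL/hr
Time remaining = 101.7783 mL ÷ 5.53065 mL/hr = 18.4026 hr

18.4 hours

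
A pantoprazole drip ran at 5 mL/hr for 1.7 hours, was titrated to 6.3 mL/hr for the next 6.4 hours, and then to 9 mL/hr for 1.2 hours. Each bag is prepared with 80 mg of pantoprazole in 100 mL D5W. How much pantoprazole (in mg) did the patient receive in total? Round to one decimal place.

Concentration = 80 mg ÷ 100 mL = 0.8 mg/mL
Stage 1: 5 mL/hr × 1.7 hr = 8.5 mL → 8.5 mL × 0.8 mg/mL = 6.8 mg
Stage 2: 6.3 mL/hr × 6.4 hr = 40.32 mL → 40.32 mL × 0.8 mg/mL = 32.256 mg
Stage 3: 9 mL/hr × 1.2 hr = 10.8 mL → 10.8 mL × 0.8 mg/mL = 8.64 mg
Total = 6.8 + 32.256 + 8.64 = 47.696 mg

47.7 mg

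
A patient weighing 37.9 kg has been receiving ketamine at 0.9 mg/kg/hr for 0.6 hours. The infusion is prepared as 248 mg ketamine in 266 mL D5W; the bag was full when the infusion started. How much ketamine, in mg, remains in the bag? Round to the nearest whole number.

228 mg

Dose = 0.9 mg/kg/hr × 37.9 kg = 34.11 mg/hr
Concentration = 248 mg ÷ 266 mL = 0.9323308 mg/mL
Rate = 34.11 mg/hr ÷ 0.9323308 mg/mL = 36.58573 mL/hr
Volume infused = 36.58573 mL/hr × 0.6 hr = 21.95144 mL
Volume remaining = 266 − 21.95144 = 244.0486 mL
Drug remaining = 244.0486 mL × 0.9323308 mg/mL = 227.534 mg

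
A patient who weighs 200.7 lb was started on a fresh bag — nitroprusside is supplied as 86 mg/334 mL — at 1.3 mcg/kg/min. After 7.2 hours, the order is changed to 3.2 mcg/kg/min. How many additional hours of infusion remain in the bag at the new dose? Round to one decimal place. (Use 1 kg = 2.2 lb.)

2.0 hours

Initial rate:
Weight = 200.7 lb ÷ 2.2 lb/kg = 91.22727 kg
Dose = 1.3 mcg/kg/min × 91.22727 kg = 118.5955 mcg/min
118.5955 mcg/min × 60 min/hr = 7115.727 mcg/hr
Concentration = 86 mg ÷ 334 mL = 0.257485 mg/mL = 257.485 mcg/mL
Rate = 7115.727 mcg/hr ÷ 257.485 mcg/mL = 27.6355 mL/hr
Volume infused so far = 27.6355 mL/hr × 7.2 hr = 198.9756 mL
Volume remaining = 334 − 198.9756 = 135.0244 mL
New rate:
Dose = 3.2 mcg/kg/min × 91.22727 kg = 291.9273 mcg/min
291.9273 mcg/min × 60 min/hr = 17515.64 mcg/hr
Rate = 17515.64 mcg/hr ÷ 257.485 mcg/mL = 68.02584 mL/hr
Time remaining = 135.0244 mL ÷ 68.02584 mL/hr = 1.984899 hr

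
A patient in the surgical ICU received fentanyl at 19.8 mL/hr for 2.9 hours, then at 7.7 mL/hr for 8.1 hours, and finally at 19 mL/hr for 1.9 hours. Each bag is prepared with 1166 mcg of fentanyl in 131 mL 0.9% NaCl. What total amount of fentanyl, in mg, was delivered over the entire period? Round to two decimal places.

Concentration = 1166 mcg ÷ 131 mL = 8.900763 mcg/mL
Stage 1: 19.8 mL/hr × 2.9 hr = 57.42 mL → 57.42 mL × 8.900763 mcg/mL = 511.0818 mcg
Stage 2: 7.7 mL/hr × 8.1 hr = 62.37 mL → 62.37 mL × 8.900763 mcg/mL = 555.1406 mcg
Stage 3: 19 mL/hr × 1.9 hr = 36.1 mL → 36.1 mL × 8.900763 mcg/mL = 321.3176 mcg
Total = 511.0818 + 555.1406 + 321.3176 = 1387.54 mcg = 1.38754 mg

1.39 mg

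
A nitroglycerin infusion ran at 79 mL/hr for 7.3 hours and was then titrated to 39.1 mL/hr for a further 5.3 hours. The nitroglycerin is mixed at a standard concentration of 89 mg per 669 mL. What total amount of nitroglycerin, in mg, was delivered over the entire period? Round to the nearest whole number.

Concentration = 89 mg ÷ 669 mL = 0.1330344 mg/mL
Stage 1: 79 mL/hr × 7.3 hr = 576.7 mL → 576.7 mL × 0.1330344 mg/mL = 76.72093 mg
Stage 2: 39.1 mL/hr × 5.3 hr = 207.23 mL → 207.23 mL × 0.1330344 mg/mL = 27.56871 mg
Total = 76.72093 + 27.56871 = 104.2896 mg

104 mg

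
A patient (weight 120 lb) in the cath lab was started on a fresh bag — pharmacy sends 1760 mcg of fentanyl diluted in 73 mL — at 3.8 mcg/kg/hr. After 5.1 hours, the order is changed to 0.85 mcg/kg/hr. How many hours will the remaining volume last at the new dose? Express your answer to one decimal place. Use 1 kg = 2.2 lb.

Initial rate:
Weight = 120 lb ÷ 2.2 lb/kg = 54.54545 kg
Dose = 3.8 mcg/kg/hr × 54.54545 kg = 207.2727 mcg/hr
Concentration = 1760 mcg ÷ 73 mL = 24.10959 mcg/mL
Rate = 207.2727 mcg/hr ÷ 24.10959 mcg/mL = 8.597107 mL/hr
Volume infused so far = 8.597107 mL/hr × 5.1 hr = 43.84525 mL
Volume remaining = 73 − 43.84525 = 29.15475 mL
New rate:
Dose = 0.85 mcg/kg/hr × 54.54545 kg = 46.36364 mcg/hr
Rate = 46.36364 mcg/hr ÷ 24.10959 mcg/mL = 1.923037 mL/hr
Time remaining = 29.15475 mL ÷ 1.923037 mL/hr = 15.16078 hr

15.2 hours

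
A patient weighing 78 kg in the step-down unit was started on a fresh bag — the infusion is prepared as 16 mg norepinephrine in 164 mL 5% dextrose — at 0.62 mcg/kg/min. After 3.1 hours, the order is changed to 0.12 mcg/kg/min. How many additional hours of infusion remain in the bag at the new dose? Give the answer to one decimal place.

12.5 hours

Initial rate:
Dose = 0.62 mcg/kg/min × 78 kg = 48.36 mcg/min
48.36 mcg/min × 60 min/hr = 2901.6 mcg/hr
Concentration = 16 mg ÷ 164 mL = 0.09756098 mg/mL = 97.56098 mcg/mL
Rate = 2901.6 mcg/hr ÷ 97.56098 mcg/mL = 29.7414 mL/hr
Volume infused so far = 29.7414 mL/hr × 3.1 hr = 92.19834 mL
Volume remaining = 164 − 92.19834 = 71.80166 mL
New rate:
Dose = 0.12 mcg/kg/min × 78 kg = 9.36 mcg/min
9.36 mcg/min × 60 min/hr = 561.6 mcg/hr
Rate = 561.6 mcg/hr ÷ 97.56098 mcg/mL = 5.7564 mL/hr
Time remaining = 71.80166 mL ÷ 5.7564 mL/hr = 12.47336 hr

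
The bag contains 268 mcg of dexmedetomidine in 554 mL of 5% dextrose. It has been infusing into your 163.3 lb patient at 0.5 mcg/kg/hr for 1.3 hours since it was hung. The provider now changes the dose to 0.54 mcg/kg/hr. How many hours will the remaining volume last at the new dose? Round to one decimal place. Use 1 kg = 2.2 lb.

Initial rate:
Weight = 163.3 lb ÷ 2.2 lb/kg = 74.22727 kg
Dose = 0.5 mcg/kg/hr × 74.22727 kg = 37.11364 mcg/hr
Concentration = 268 mcg ÷ 554 mL = 0.4837545 mcg/mL
Rate = 37.11364 mcg/hr ÷ 0.4837545 mcg/mL = 76.71998 mL/hr
Volume infused so far = 76.71998 mL/hr × 1.3 hr = 99.73597 mL
Volume remaining = 554 − 99.73597 = 454.264 mL
New rate:
Dose = 0.54 mcg/kg/hr × 74.22727 kg = 40.08273 mcg/hr
Rate = 40.08273 mcg/hr ÷ 0.4837545 mcg/mL = 82.85758 mL/hr
Time remaining = 454.264 mL ÷ 82.85758 mL/hr = 5.482468 hr

5.5 hours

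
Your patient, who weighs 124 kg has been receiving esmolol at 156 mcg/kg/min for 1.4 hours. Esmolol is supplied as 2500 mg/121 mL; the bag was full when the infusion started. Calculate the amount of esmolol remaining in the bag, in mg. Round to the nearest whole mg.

Dose = 156 mcg/kg/min × 124 kg = 19344 mcg/min
19344 mcg/min × 60 min/hr = 1160640 mcg/hr
Concentration = 2500 mg ÷ 121 mL = 20.66116 mg/mL = 20661.16 mcg/mL
Rate = 1160640 mcg/hr ÷ 20661.16 mcg/mL = 56.17498 mL/hr
Volume infused = 56.17498 mL/hr × 1.4 hr = 78.64497 mL
Volume remaining = 121 − 78.64497 = 42.35503 mL
Drug remaining = 42.35503 mL × 20661.16 mcg/mL = 875104 mcg = 875.104 mg

875 mg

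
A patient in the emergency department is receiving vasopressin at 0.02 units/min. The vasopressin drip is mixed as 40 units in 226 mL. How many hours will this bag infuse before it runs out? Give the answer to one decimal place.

33.3 hours

0.02 units/min × 60 min/hr = 1.2 units/hr
Concentration = 40 units ÷ 226 mL = 0.1769912 units/mL
Rate = 1.2 units/hr ÷ 0.1769912 units/mL = 6.78 mL/hr
Duration = 226 mL ÷ 6.78 mL/hr = 33.33333 hr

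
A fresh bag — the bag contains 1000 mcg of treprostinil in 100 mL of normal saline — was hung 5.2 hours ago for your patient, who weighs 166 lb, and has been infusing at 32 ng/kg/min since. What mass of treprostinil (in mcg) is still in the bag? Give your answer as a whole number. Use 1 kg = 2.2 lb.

Weight = 166 lb ÷ 2.2 lb/kg = 75.45455 kg
Dose = 32 ng/kg/min × 75.45455 kg = 2414.545 ng/min
2414.545 ng/min × 60 min/hr = 144872.7 ng/hr
Concentration = 1000 mcg ÷ 100 mL = 10 mcg/mL = 10000 ng/mL
Rate = 144872.7 ng/hr ÷ 10000 ng/mL = 14.48727 mL/hr
Volume infused = 14.48727 mL/hr × 5.2 hr = 75.33382 mL
Volume remaining = 100 − 75.33382 = 24.66618 mL
Drug remaining = 24.66618 mL × 10000 ng/mL = 246661.8 ng = 246.6618 mcg

247 mcg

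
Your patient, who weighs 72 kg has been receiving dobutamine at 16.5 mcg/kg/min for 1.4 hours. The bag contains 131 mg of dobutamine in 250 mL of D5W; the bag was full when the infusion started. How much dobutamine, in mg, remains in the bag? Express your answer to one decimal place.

31.2 mg

Dose = 16.5 mcg/kg/min × 72 kg = 1188 mcg/min
1188 mcg/min × 60 min/hr = 71280 mcg/hr
Concentration = 131 mg ÷ 250 mL = 0.524 mg/mL = 524 mcg/mL
Rate = 71280 mcg/hr ÷ 524 mcg/mL = 136.0305 mL/hr
Volume infused = 136.0305 mL/hr × 1.4 hr = 190.4427 mL
Volume remaining = 250 − 190.4427 = 59.55725 mL
Drug remaining = 59.55725 mL × 524 mcg/mL = 31208 mcg = 31.208 mg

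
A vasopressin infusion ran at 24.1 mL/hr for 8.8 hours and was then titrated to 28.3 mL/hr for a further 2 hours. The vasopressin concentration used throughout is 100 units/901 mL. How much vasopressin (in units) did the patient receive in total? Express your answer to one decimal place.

29.8 units

Concentration = 100 units ÷ 901 mL = 0.1109878 units/mL
Stage 1: 24.1 mL/hr × 8.8 hr = 212.08 mL → 212.08 mL × 0.1109878 units/mL = 23.53829 units
Stage 2: 28.3 mL/hr × 2 hr = 56.6 mL → 56.6 mL × 0.1109878 units/mL = 6.281909 units
Total = 23.53829 + 6.281909 = 29.8202 units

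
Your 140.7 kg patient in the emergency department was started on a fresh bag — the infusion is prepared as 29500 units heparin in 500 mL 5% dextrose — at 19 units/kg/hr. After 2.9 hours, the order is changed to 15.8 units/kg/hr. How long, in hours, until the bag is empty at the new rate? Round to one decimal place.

9.8 hours

Initial rate:
Dose = 19 units/kg/hr × 140.7 kg = 2673.3 units/hr
Concentration = 29500 units ÷ 500 mL = 59 units/mL
Rate = 2673.3 units/hr ÷ 59 units/mL = 45.31017 mL/hr
Volume infused so far = 45.31017 mL/hr × 2.9 hr = 131.3995 mL
Volume remaining = 500 − 131.3995 = 368.6005 mL
New rate:
Dose = 15.8 units/kg/hr × 140.7 kg = 2223.06 units/hr
Rate = 2223.06 units/hr ÷ 59 units/mL = 37.67898 mL/hr
Time remaining = 368.6005 mL ÷ 37.67898 mL/hr = 9.782655 hr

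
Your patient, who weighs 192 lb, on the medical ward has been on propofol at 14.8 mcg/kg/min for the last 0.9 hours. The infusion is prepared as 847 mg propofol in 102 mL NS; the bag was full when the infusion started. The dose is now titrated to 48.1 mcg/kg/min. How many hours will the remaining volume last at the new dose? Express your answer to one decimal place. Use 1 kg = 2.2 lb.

3.1 hours

Initial rate:
Weight = 192 lb ÷ 2.2 lb/kg = 87.27273 kg
Dose = 14.8 mcg/kg/min × 87.27273 kg = 1291.636 mcg/min
1291.636 mcg/min × 60 min/hr = 77498.18 mcg/hr
Concentration = 847 mg ÷ 102 mL = 8.303922 mg/mL = 8303.922 mcg/mL
Rate = 77498.18 mcg/hr ÷ 8303.922 mcg/mL = 9.332721 mL/hr
Volume infused so far = 9.332721 mL/hr × 0.9 hr = 8.399449 mL
Volume remaining = 102 − 8.399449 = 93.60055 mL
New rate:
Dose = 48.1 mcg/kg/min × 87.27273 kg = 4197.818 mcg/min
4197.818 mcg/min × 60 min/hr = 251869.1 mcg/hr
Rate = 251869.1 mcg/hr ÷ 8303.922 mcg/mL = 30.33134 mL/hr
Time remaining = 93.60055 mL ÷ 30.33134 mL/hr = 3.085935 hr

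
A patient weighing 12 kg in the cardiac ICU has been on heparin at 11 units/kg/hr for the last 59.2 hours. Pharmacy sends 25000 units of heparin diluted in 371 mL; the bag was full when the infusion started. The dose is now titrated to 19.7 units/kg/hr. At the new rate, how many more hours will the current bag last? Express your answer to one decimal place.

Initial rate:
Dose = 11 units/kg/hr × 12 kg = 132 units/hr
Concentration = 25000 units ÷ 371 mL = 67.38544 units/mL
Rate = 132 units/hr ÷ 67.38544 units/mL = 1.95888 mL/hr
Volume infused so far = 1.95888 mL/hr × 59.2 hr = 115.9657 mL
Volume remaining = 371 − 115.9657 = 255.0343 mL
New rate:
Dose = 19.7 units/kg/hr × 12 kg = 236.4 units/hr
Rate = 236.4 units/hr ÷ 67.38544 units/mL = 3.508176 mL/hr
Time remaining = 255.0343 mL ÷ 3.508176 mL/hr = 72.69712 hr

72.7 hours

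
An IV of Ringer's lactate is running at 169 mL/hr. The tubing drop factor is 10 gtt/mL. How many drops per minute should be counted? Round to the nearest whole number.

169 mL/hr ÷ 60 min/hr = 2.816667 mL/min
2.816667 mL/min × 10 gtt/mL = 28.16667 gtt/min

28 gtt/min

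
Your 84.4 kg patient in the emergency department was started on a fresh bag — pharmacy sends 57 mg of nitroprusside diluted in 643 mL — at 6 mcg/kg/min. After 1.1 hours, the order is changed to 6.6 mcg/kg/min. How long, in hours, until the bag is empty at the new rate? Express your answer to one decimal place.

Initial rate:
Dose = 6 mcg/kg/min × 84.4 kg = 506.4 mcg/min
506.4 mcg/min × 60 min/hr = 30384 mcg/hr
Concentration = 57 mg ÷ 643 mL = 0.08864697 mg/mL = 88.64697 mcg/mL
Rate = 30384 mcg/hr ÷ 88.64697 mcg/mL = 342.7528 mL/hr
Volume infused so far = 342.7528 mL/hr × 1.1 hr = 377.0281 mL
Volume remaining = 643 − 377.0281 = 265.9719 mL
New rate:
Dose = 6.6 mcg/kg/min × 84.4 kg = 557.04 mcg/min
557.04 mcg/min × 60 min/hr = 33422.4 mcg/hr
Rate = 33422.4 mcg/hr ÷ 88.64697 mcg/mL = 377.0281 mL/hr
Time remaining = 265.9719 mL ÷ 377.0281 mL/hr = 0.7054431 hr

0.7 hours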